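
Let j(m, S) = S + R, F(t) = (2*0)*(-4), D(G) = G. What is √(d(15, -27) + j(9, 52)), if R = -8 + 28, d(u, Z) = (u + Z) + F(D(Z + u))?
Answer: 2*√15 ≈ 7.7460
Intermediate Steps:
F(t) = 0 (F(t) = 0*(-4) = 0)
d(u, Z) = Z + u (d(u, Z) = (u + Z) + 0 = (Z + u) + 0 = Z + u)
R = 20
j(m, S) = 20 + S (j(m, S) = S + 20 = 20 + S)
√(d(15, -27) + j(9, 52)) = √((-27 + 15) + (20 + 52)) = √(-12 + 72) = √60 = 2*√15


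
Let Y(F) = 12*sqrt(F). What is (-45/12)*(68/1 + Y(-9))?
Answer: -255 - 135*I ≈ -255.0 - 135.0*I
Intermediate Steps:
(-45/12)*(68/1 + Y(-9)) = (-45/12)*(68/1 + 12*sqrt(-9)) = (-45*1/12)*(68*1 + 12*(3*I)) = -15*(68 + 36*I)/4 = -255 - 135*I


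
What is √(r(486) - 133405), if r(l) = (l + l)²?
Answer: √811379 ≈ 900.77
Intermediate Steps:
r(l) = 4*l² (r(l) = (2*l)² = 4*l²)
√(r(486) - 133405) = √(4*486² - 133405) = √(4*236196 - 133405) = √(944784 - 133405) = √811379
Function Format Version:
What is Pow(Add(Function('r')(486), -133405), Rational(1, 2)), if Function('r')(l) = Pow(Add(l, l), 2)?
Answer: Pow(811379, Rational(1, 2)) ≈ 900.77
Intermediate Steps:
Function('r')(l) = Mul(4, Pow(l, 2)) (Function('r')(l) = Pow(Mul(2, l), 2) = Mul(4, Pow(l, 2)))
Pow(Add(Function('r')(486), -133405), Rational(1, 2)) = Pow(Add(Mul(4, Pow(486, 2)), -133405), Rational(1, 2)) = Pow(Add(Mul(4, 236196), -133405), Rational(1, 2)) = Pow(Add(944784, -133405), Rational(1, 2)) = Pow(811379, Rational(1, 2))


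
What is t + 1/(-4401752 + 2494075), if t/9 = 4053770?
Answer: 69599554130609/1907677 ≈ 3.6484e+7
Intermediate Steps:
t = 36483930 (t = 9*4053770 = 36483930)
t + 1/(-4401752 + 2494075) = 36483930 + 1/(-4401752 + 2494075) = 36483930 + 1/(-1907677) = 36483930 - 1/1907677 = 69599554130609/1907677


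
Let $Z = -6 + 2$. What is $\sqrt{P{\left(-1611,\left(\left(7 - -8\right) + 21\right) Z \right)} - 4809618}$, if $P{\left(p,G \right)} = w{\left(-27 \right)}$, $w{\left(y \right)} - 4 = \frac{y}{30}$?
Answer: $\frac{i \sqrt{480961490}}{10} \approx 2193.1 i$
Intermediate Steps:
$Z = -4$
$w{\left(y \right)} = 4 + \frac{y}{30}$
$P{\left(p,G \right)} = \frac{31}{10}$ ($P{\left(p,G \right)} = 4 + \frac{1}{30} \left(-27\right) = 4 - \frac{9}{10} = \frac{31}{10}$)
$\sqrt{P{\left(-1611,\left(\left(7 - -8\right) + 21\right) Z \right)} - 4809618} = \sqrt{\frac{31}{10} - 4809618} = \sqrt{- \frac{48096149}{10}} = \frac{i \sqrt{480961490}}{10}$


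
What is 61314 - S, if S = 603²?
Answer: -302295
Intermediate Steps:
S = 363609
61314 - S = 61314 - 1*363609 = 61314 - 363609 = -302295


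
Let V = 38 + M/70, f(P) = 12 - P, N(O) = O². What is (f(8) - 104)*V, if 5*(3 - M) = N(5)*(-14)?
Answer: -27330/7 ≈ -3904.3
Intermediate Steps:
M = 73 (M = 3 - 5²*(-14)/5 = 3 - 5*(-14) = 3 - ⅕*(-350) = 3 + 70 = 73)
V = 2733/70 (V = 38 + 73/70 = 2733/70 ≈ 39.043)
(f(8) - 104)*V = ((12 - 1*8) - 104)*(2733/70) = ((12 - 8) - 104)*(2733/70) = (4 - 104)*(2733/70) = -100*2733/70 = -27330/7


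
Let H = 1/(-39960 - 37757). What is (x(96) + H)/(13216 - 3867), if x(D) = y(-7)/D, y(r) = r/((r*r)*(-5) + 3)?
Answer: 520787/16879819045056 ≈ 3.0853e-8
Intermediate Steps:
H = -1/77717 (H = 1/(-77717) = -1/77717 ≈ -1.2867e-5)
y(r) = r/(3 - 5*r**2) (y(r) = r/(r**2*(-5) + 3) = r/(-5*r**2 + 3) = r/(3 - 5*r**2))
x(D) = 7/(242*D) (x(D) = (-1*(-7)/(-3 + 5*(-7)**2))/D = (-1*(-7)/(-3 + 5*49))/D = (-1*(-7)/(-3 + 245))/D = (-1*(-7)/242)/D = (-1*(-7)*1/242)/D = 7/(242*D))
(x(96) + H)/(13216 - 3867) = ((7/242)/96 - 1/77717)/(13216 - 3867) = ((7/242)*(1/96) - 1/77717)/9349 = (7/23232 - 1/77717)*(1/9349) = (520787/1805521344)*(1/9349) = 520787/16879819045056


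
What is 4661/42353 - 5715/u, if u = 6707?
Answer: -210786068/284061571 ≈ -0.74204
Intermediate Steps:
4661/42353 - 5715/u = 4661/42353 - 5715/6707 = -210786068/284061571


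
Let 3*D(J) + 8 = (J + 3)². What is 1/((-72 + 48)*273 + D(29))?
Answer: -3/18640 ≈ -0.00016094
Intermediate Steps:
D(J) = -8/3 + (3 + J)²/3 (D(J) = -8/3 + (J + 3)²/3 = -8/3 + (3 + J)²/3)
1/((-72 + 48)*273 + D(29)) = 1/((-72 + 48)*273 + (-8/3 + (3 + 29)²/3)) = 1/(-24*273 + (-8/3 + (⅓)*32²)) = 1/(-6552 + (-8/3 + (⅓)*1024)) = 1/(-6552 + (-8/3 + 1024/3)) = 1/(-6552 + 1016/3) = 1/(-18640/3) = -3/18640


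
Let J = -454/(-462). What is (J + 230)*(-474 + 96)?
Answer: -960426/11 ≈ -87312.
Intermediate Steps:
J = 227/231 (J = -454*(-1/462) = 227/231 ≈ 0.98268)
(J + 230)*(-474 + 96) = (227/231 + 230)*(-474 + 96) = (53357/231)*(-378) = -960426/11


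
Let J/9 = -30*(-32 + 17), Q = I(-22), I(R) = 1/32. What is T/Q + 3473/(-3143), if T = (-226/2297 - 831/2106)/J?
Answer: -5690181551399/5131419500025 ≈ -1.1089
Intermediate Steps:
I(R) = 1/32
Q = 1/32 ≈ 0.031250
J = 4050 (J = 9*(-30*(-32 + 17)) = 9*(-30*(-15)) = 9*450 = 4050)
T = -794921/6530600700 (T = (-226/2297 - 831/2106)/4050 = (-226*1/2297 - 831*1/2106)*(1/4050) = (-226/2297 - 277/702)*(1/4050) = -794921/1612494*1/4050 = -794921/6530600700 ≈ -0.00012172)
T/Q + 3473/(-3143) = -794921/(6530600700*1/32) + 3473/(-3143) = -794921/6530600700*32 + 3473*(-1/3143) = -6359368/1632650175 - 3473/3143 = -5690181551399/5131419500025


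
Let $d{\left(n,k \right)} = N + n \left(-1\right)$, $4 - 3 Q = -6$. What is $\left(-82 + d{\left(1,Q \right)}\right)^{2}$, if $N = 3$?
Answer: $6400$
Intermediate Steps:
$Q = \frac{10}{3}$ ($Q = \frac{4}{3} - -2 = \frac{4}{3} + 2 = \frac{10}{3} \approx 3.3333$)
$d{\left(n,k \right)} = 3 - n$ ($d{\left(n,k \right)} = 3 + n \left(-1\right) = 3 - n$)
$\left(-82 + d{\left(1,Q \right)}\right)^{2} = \left(-82 + \left(3 - 1\right)\right)^{2} = \left(-82 + 2\right)^{2} = \left(-80\right)^{2} = 6400$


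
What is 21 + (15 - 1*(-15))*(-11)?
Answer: -309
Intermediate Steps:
21 + (15 - 1*(-15))*(-11) = 21 + (15 + 15)*(-11) = 21 + 30*(-11) = 21 - 330 = -309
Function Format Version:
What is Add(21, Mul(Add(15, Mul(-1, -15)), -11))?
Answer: -309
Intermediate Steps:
Add(21, Mul(Add(15, Mul(-1, -15)), -11)) = Add(21, Mul(Add(15, 15), -11)) = Add(21, Mul(30, -11)) = Add(21, -330) = -309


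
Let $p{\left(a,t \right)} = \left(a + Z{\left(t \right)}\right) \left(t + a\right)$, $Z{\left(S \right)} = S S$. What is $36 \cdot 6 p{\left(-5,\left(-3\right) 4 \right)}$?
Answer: $-510408$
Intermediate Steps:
$Z{\left(S \right)} = S^{2}$
$p{\left(a,t \right)} = \left(a + t\right) \left(a + t^{2}\right)$ ($p{\left(a,t \right)} = \left(a + t^{2}\right) \left(t + a\right) = \left(a + t^{2}\right) \left(a + t\right) = \left(a + t\right) \left(a + t^{2}\right)$)
$36 \cdot 6 p{\left(-5,\left(-3\right) 4 \right)} = 36 \cdot 6 \left(\left(-5\right)^{2} + \left(\left(-3\right) 4\right)^{3} - 5 \left(\left(-3\right) 4\right) - 5 \left(\left(-3\right) 4\right)^{2}\right) = 216 \left(25 + \left(-12\right)^{3} - -60 - 5 \left(-12\right)^{2}\right) = 216 \left(25 - 1728 + 60 - 720\right) = 216 \left(-2363\right) = -510408$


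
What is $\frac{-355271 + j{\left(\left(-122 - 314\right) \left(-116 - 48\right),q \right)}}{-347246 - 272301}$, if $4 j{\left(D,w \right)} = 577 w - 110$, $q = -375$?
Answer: $\frac{1637569}{2478188} \approx 0.66079$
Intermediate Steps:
$j{\left(D,w \right)} = - \frac{55}{2} + \frac{577 w}{4}$ ($j{\left(D,w \right)} = \frac{577 w - 110}{4} = \frac{-110 + 577 w}{4} = - \frac{55}{2} + \frac{577 w}{4}$)
$\frac{-355271 + j{\left(\left(-122 - 314\right) \left(-116 - 48\right),q \right)}}{-347246 - 272301} = \frac{-355271 + \left(- \frac{55}{2} + \frac{577}{4} \left(-375\right)\right)}{-347246 - 272301} = \frac{-355271 - \frac{216485}{4}}{-619547} = \left(-355271 - \frac{216485}{4}\right) \left(- \frac{1}{619547}\right) = \left(- \frac{1637569}{4}\right) \left(- \frac{1}{619547}\right) = \frac{1637569}{2478188}$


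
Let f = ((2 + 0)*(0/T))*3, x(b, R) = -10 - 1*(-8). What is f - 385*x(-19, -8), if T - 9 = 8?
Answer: 770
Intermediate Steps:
T = 17 (T = 9 + 8 = 17)
x(b, R) = -2 (x(b, R) = -10 + 8 = -2)
f = 0 (f = ((2 + 0)*(0/17))*3 = (2*(0*(1/17)))*3 = (2*0)*3 = 0*3 = 0)
f - 385*x(-19, -8) = 0 - 385*(-2) = 0 + 770 = 770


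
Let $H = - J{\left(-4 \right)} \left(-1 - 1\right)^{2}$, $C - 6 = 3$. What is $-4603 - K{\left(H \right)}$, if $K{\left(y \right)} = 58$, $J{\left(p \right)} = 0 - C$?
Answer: $-4661$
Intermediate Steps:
$C = 9$ ($C = 6 + 3 = 9$)
$J{\left(p \right)} = -9$ ($J{\left(p \right)} = 0 - 9 = -9$)
$H = 36$ ($H = \left(-1\right) \left(-9\right) \left(-1 - 1\right)^{2} = 9 \left(-2\right)^{2} = 9 \cdot 4 = 36$)
$-4603 - K{\left(H \right)} = -4603 - 58 = -4661$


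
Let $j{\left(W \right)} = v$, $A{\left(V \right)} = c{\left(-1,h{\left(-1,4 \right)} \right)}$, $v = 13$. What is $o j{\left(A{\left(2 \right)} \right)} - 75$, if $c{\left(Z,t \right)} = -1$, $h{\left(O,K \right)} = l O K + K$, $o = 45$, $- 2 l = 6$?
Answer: $510$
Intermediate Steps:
$l = -3$ ($l = \left(- \frac{1}{2}\right) 6 = -3$)
$h{\left(O,K \right)} = K - 3 K O$ ($h{\left(O,K \right)} = - 3 O K + K = - 3 K O + K = K - 3 K O$)
$A{\left(V \right)} = -1$
$j{\left(W \right)} = 13$
$o j{\left(A{\left(2 \right)} \right)} - 75 = 45 \cdot 13 - 75 = 585 - 75 = 510$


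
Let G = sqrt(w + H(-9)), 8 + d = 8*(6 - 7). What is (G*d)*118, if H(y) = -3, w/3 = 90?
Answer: -1888*sqrt(267) ≈ -30850.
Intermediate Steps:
w = 270 (w = 3*90 = 270)
d = -16 (d = -8 + 8*(6 - 7) = -8 + 8*(-1) = -8 - 8 = -16)
G = sqrt(267) (G = sqrt(270 - 3) = sqrt(267) ≈ 16.340)
(G*d)*118 = (sqrt(267)*(-16))*118 = -16*sqrt(267)*118 = -1888*sqrt(267)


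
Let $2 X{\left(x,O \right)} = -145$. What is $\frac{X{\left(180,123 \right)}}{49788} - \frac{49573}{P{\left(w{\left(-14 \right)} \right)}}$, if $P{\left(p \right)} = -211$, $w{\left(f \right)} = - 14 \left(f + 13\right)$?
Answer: $\frac{4936250453}{21010536} \approx 234.94$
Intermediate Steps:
$w{\left(f \right)} = -182 - 14 f$ ($w{\left(f \right)} = - 14 \left(13 + f\right) = -182 - 14 f$)
$X{\left(x,O \right)} = - \frac{145}{2}$ ($X{\left(x,O \right)} = \frac{1}{2} \left(-145\right) = - \frac{145}{2}$)
$\frac{X{\left(180,123 \right)}}{49788} - \frac{49573}{P{\left(w{\left(-14 \right)} \right)}} = - \frac{145}{2 \cdot 49788} - \frac{49573}{-211} = \left(- \frac{145}{2}\right) \frac{1}{49788} - - \frac{49573}{211} = - \frac{145}{99576} + \frac{49573}{211} = \frac{4936250453}{21010536}$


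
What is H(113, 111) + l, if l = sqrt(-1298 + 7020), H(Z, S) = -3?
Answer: -3 + sqrt(5722) ≈ 72.644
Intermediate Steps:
l = sqrt(5722) ≈ 75.644
H(113, 111) + l = -3 + sqrt(5722)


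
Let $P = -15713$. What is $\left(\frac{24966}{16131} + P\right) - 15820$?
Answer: $- \frac{8923401}{283} \approx -31531.0$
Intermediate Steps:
$\left(\frac{24966}{16131} + P\right) - 15820 = \left(\frac{24966}{16131} - 15713\right) - 15820 = \left(24966 \cdot \frac{1}{16131} - 15713\right) - 15820 = \left(\frac{438}{283} - 15713\right) - 15820 = - \frac{4446341}{283} - 15820 = - \frac{8923401}{283}$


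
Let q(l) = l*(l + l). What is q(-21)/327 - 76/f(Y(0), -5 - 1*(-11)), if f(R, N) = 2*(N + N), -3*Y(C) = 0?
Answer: -307/654 ≈ -0.46942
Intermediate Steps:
Y(C) = 0 (Y(C) = -1/3*0 = 0)
q(l) = 2*l**2 (q(l) = l*(2*l) = 2*l**2)
f(R, N) = 4*N (f(R, N) = 2*(2*N) = 4*N)
q(-21)/327 - 76/f(Y(0), -5 - 1*(-11)) = (2*(-21)**2)/327 - 76*1/(4*(-5 - 1*(-11))) = (2*441)*(1/327) - 76*1/(4*(-5 + 11)) = 882*(1/327) - 76/(4*6) = 294/109 - 76/24 = 294/109 - 76*1/24 = 294/109 - 19/6 = -307/654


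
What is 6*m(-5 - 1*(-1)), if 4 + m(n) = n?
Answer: -48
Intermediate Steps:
m(n) = -4 + n
6*m(-5 - 1*(-1)) = 6*(-4 + (-5 - 1*(-1))) = 6*(-4 + (-5 + 1)) = 6*(-4 - 4) = 6*(-8) = -48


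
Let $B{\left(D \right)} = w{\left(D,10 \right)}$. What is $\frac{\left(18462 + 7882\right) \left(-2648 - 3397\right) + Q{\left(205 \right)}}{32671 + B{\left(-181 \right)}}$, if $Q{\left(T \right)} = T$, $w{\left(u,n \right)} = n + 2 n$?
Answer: $- \frac{159249275}{32701} \approx -4869.9$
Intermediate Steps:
$w{\left(u,n \right)} = 3 n$
$B{\left(D \right)} = 30$ ($B{\left(D \right)} = 3 \cdot 10 = 30$)
$\frac{\left(18462 + 7882\right) \left(-2648 - 3397\right) + Q{\left(205 \right)}}{32671 + B{\left(-181 \right)}} = \frac{\left(18462 + 7882\right) \left(-2648 - 3397\right) + 205}{32671 + 30} = \frac{26344 \left(-6045\right) + 205}{32701} = \left(-159249480 + 205\right) \frac{1}{32701} = \left(-159249275\right) \frac{1}{32701} = - \frac{159249275}{32701}$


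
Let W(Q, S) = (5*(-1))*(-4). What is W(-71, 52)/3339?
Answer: 20/3339 ≈ 0.0059898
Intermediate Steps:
W(Q, S) = 20 (W(Q, S) = -5*(-4) = 20)
W(-71, 52)/3339 = 20/3339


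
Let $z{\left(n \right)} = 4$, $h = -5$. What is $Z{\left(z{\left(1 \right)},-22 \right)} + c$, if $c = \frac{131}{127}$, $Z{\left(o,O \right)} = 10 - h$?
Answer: $\frac{2036}{127} \approx 16.031$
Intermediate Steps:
$Z{\left(o,O \right)} = 15$ ($Z{\left(o,O \right)} = 10 - -5 = 10 + 5 = 15$)
$c = \frac{131}{127}$ ($c = 131 \cdot \frac{1}{127} = \frac{131}{127} \approx 1.0315$)
$Z{\left(z{\left(1 \right)},-22 \right)} + c = 15 + \frac{131}{127} = \frac{2036}{127}$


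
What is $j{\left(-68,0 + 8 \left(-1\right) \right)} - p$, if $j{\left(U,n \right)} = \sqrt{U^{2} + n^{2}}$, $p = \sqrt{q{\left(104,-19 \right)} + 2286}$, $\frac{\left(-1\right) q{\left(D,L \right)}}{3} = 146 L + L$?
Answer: $- 3 \sqrt{1185} + 4 \sqrt{293} \approx -34.802$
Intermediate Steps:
$q{\left(D,L \right)} = - 441 L$ ($q{\left(D,L \right)} = - 3 \left(146 L + L\right) = - 3 \cdot 147 L = - 441 L$)
$p = 3 \sqrt{1185}$ ($p = \sqrt{\left(-441\right) \left(-19\right) + 2286} = \sqrt{8379 + 2286} = \sqrt{10665} = 3 \sqrt{1185} \approx 103.27$)
$j{\left(-68,0 + 8 \left(-1\right) \right)} - p = \sqrt{\left(-68\right)^{2} + \left(0 + 8 \left(-1\right)\right)^{2}} - 3 \sqrt{1185} = \sqrt{4624 + \left(0 - 8\right)^{2}} - 3 \sqrt{1185} = \sqrt{4624 + \left(-8\right)^{2}} - 3 \sqrt{1185} = \sqrt{4624 + 64} - 3 \sqrt{1185} = \sqrt{4688} - 3 \sqrt{1185} = 4 \sqrt{293} - 3 \sqrt{1185} = - 3 \sqrt{1185} + 4 \sqrt{293}$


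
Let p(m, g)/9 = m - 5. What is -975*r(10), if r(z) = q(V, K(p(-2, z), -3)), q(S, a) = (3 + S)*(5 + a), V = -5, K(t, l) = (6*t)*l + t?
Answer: 2098200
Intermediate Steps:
p(m, g) = -45 + 9*m (p(m, g) = 9*(m - 5) = 9*(-5 + m) = -45 + 9*m)
K(t, l) = t + 6*l*t (K(t, l) = 6*l*t + t = t + 6*l*t)
r(z) = -2152 (r(z) = 15 + 3*((-45 + 9*(-2))*(1 + 6*(-3))) + 5*(-5) - 5*(-45 + 9*(-2))*(1 + 6*(-3)) = 15 + 3*((-45 - 18)*(1 - 18)) - 25 - 5*(-45 - 18)*(1 - 18) = 15 + 3*(-63*(-17)) - 25 - (-315)*(-17) = 15 + 3*1071 - 25 - 5*1071 = 15 + 3213 - 25 - 5355 = -2152)
-975*r(10) = -975*(-2152) = 2098200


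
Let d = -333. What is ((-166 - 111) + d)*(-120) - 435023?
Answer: -361823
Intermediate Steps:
((-166 - 111) + d)*(-120) - 435023 = ((-166 - 111) - 333)*(-120) - 435023 = (-277 - 333)*(-120) - 435023 = -610*(-120) - 435023 = 73200 - 435023 = -361823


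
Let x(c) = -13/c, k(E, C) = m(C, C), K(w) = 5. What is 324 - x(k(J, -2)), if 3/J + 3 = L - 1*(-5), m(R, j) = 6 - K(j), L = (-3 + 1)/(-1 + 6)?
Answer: 337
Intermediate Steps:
L = -⅖ (L = -2/5 = -2*⅕ = -⅖ ≈ -0.40000)
m(R, j) = 1 (m(R, j) = 6 - 1*5 = 6 - 5 = 1)
J = 15/8 (J = 3/(-3 + (-⅖ - 1*(-5))) = 3/(-3 + (-⅖ + 5)) = 3/(-3 + 23/5) = 3/(8/5) = 3*(5/8) = 15/8 ≈ 1.8750)
k(E, C) = 1
324 - x(k(J, -2)) = 324 - (-13)/1 = 324 - (-13) = 324 - 1*(-13) = 324 + 13 = 337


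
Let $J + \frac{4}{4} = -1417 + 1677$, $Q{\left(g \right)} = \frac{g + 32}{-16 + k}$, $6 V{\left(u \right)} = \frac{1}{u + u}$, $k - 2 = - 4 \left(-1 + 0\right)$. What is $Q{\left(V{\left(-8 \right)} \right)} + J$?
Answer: $\frac{245569}{960} \approx 255.8$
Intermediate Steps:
$k = 6$ ($k = 2 - 4 \left(-1 + 0\right) = 2 - -4 = 2 + 4 = 6$)
$V{\left(u \right)} = \frac{1}{12 u}$ ($V{\left(u \right)} = \frac{1}{6 \left(u + u\right)} = \frac{1}{6 \cdot 2 u} = \frac{\frac{1}{2} \frac{1}{u}}{6} = \frac{1}{12 u}$)
$Q{\left(g \right)} = - \frac{16}{5} - \frac{g}{10}$ ($Q{\left(g \right)} = \frac{g + 32}{-16 + 6} = \frac{32 + g}{-10} = \left(32 + g\right) \left(- \frac{1}{10}\right) = - \frac{16}{5} - \frac{g}{10}$)
$J = 259$ ($J = -1 + \left(-1417 + 1677\right) = -1 + 260 = 259$)
$Q{\left(V{\left(-8 \right)} \right)} + J = \left(- \frac{16}{5} - \frac{\frac{1}{12} \frac{1}{-8}}{10}\right) + 259 = \left(- \frac{16}{5} - \frac{\frac{1}{12} \left(- \frac{1}{8}\right)}{10}\right) + 259 = \left(- \frac{16}{5} - - \frac{1}{960}\right) + 259 = \left(- \frac{16}{5} + \frac{1}{960}\right) + 259 = - \frac{3071}{960} + 259 = \frac{245569}{960}$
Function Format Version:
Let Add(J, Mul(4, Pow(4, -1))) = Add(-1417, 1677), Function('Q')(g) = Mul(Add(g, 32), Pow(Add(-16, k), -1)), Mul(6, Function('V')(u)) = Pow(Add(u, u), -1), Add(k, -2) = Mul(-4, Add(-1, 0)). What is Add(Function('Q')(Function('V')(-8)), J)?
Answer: Rational(245569, 960) ≈ 255.80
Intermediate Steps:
k = 6 (k = Add(2, Mul(-4, Add(-1, 0))) = Add(2, Mul(-4, -1)) = Add(2, 4) = 6)
Function('V')(u) = Mul(Rational(1, 12), Pow(u, -1)) (Function('V')(u) = Mul(Rational(1, 6), Pow(Add(u, u), -1)) = Mul(Rational(1, 6), Pow(Mul(2, u), -1)) = Mul(Rational(1, 6), Mul(Rational(1, 2), Pow(u, -1))) = Mul(Rational(1, 12), Pow(u, -1)))
Function('Q')(g) = Add(Rational(-16, 5), Mul(Rational(-1, 10), g)) (Function('Q')(g) = Mul(Add(g, 32), Pow(Add(-16, 6), -1)) = Mul(Add(32, g), Pow(-10, -1)) = Mul(Add(32, g), Rational(-1, 10)) = Add(Rational(-16, 5), Mul(Rational(-1, 10), g)))
J = 259 (J = Add(-1, Add(-1417, 1677)) = Add(-1, 260) = 259)
Add(Function('Q')(Function('V')(-8)), J) = Add(Add(Rational(-16, 5), Mul(Rational(-1, 10), Mul(Rational(1, 12), Pow(-8, -1)))), 259) = Add(Add(Rational(-16, 5), Mul(Rational(-1, 10), Mul(Rational(1, 12), Rational(-1, 8)))), 259) = Add(Add(Rational(-16, 5), Mul(Rational(-1, 10), Rational(-1, 96))), 259) = Add(Add(Rational(-16, 5), Rational(1, 960)), 259) = Add(Rational(-3071, 960), 259) = Rational(245569, 960)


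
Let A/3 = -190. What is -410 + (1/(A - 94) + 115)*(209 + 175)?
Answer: 3631202/83 ≈ 43749.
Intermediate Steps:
A = -570 (A = 3*(-190) = -570)
-410 + (1/(A - 94) + 115)*(209 + 175) = -410 + (1/(-570 - 94) + 115)*(209 + 175) = -410 + (1/(-664) + 115)*384 = -410 + (-1/664 + 115)*384 = -410 + (76359/664)*384 = -410 + 3665232/83 = 3631202/83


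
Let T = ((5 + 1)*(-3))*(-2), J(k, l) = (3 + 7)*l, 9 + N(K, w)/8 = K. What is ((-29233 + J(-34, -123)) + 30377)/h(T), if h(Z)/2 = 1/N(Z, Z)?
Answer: -9288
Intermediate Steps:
N(K, w) = -72 + 8*K
J(k, l) = 10*l
T = 36 (T = (6*(-3))*(-2) = -18*(-2) = 36)
h(Z) = 2/(-72 + 8*Z)
((-29233 + J(-34, -123)) + 30377)/h(T) = ((-29233 + 10*(-123)) + 30377)/((1/(4*(-9 + 36)))) = ((-29233 - 1230) + 30377)/(((¼)/27)) = (-30463 + 30377)/(((¼)*(1/27))) = -86/1/108 = -86*108 = -9288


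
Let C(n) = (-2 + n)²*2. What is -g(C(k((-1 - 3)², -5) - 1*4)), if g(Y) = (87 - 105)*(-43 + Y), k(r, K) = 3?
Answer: -450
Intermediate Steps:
C(n) = 2*(-2 + n)²
g(Y) = 774 - 18*Y (g(Y) = -18*(-43 + Y) = 774 - 18*Y)
-g(C(k((-1 - 3)², -5) - 1*4)) = -(774 - 36*(-2 + (3 - 1*4))²) = -(774 - 36*(-2 + (3 - 4))²) = -(774 - 36*(-2 - 1)²) = -(774 - 36*(-3)²) = -(774 - 36*9) = -(774 - 18*18) = -(774 - 324) = -1*450 = -450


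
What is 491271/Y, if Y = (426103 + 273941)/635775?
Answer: 104112606675/233348 ≈ 4.4617e+5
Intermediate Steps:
Y = 233348/211925 (Y = 700044*(1/635775) = 233348/211925 ≈ 1.1011)
491271/Y = 491271/(233348/211925) = 491271*(211925/233348) = 104112606675/233348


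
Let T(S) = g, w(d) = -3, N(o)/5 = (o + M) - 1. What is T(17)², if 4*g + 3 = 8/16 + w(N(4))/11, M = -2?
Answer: 3721/7744 ≈ 0.48050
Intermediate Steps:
N(o) = -15 + 5*o (N(o) = 5*((o - 2) - 1) = 5*((-2 + o) - 1) = 5*(-3 + o) = -15 + 5*o)
g = -61/88 (g = -¾ + (8/16 - 3/11)/4 = -¾ + (8*(1/16) - 3*1/11)/4 = -¾ + (½ - 3/11)/4 = -¾ + (¼)*(5/22) = -¾ + 5/88 = -61/88 ≈ -0.69318)
T(S) = -61/88
T(17)² = (-61/88)² = 3721/7744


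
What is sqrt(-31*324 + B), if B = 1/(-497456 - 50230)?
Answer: I*sqrt(334755309389990)/182562 ≈ 100.22*I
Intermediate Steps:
B = -1/547686 (B = 1/(-547686) = -1/547686 ≈ -1.8259e-6)
sqrt(-31*324 + B) = sqrt(-31*324 - 1/547686) = sqrt(-10044 - 1/547686) = sqrt(-5500958185/547686) = I*sqrt(334755309389990)/182562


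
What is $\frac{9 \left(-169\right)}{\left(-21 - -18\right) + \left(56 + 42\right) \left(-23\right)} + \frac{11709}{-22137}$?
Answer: $\frac{2414388}{16654403} \approx 0.14497$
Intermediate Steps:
$\frac{9 \left(-169\right)}{\left(-21 - -18\right) + \left(56 + 42\right) \left(-23\right)} + \frac{11709}{-22137} = - \frac{1521}{\left(-21 + 18\right) + 98 \left(-23\right)} + 11709 \left(- \frac{1}{22137}\right) = - \frac{1521}{-3 - 2254} - \frac{3903}{7379} = - \frac{1521}{-2257} - \frac{3903}{7379} = \left(-1521\right) \left(- \frac{1}{2257}\right) - \frac{3903}{7379} = \frac{1521}{2257} - \frac{3903}{7379} = \frac{2414388}{16654403}$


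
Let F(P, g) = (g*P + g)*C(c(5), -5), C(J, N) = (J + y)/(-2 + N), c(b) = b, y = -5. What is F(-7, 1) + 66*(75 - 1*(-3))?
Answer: 5148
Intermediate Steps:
C(J, N) = (-5 + J)/(-2 + N) (C(J, N) = (J - 5)/(-2 + N) = (-5 + J)/(-2 + N))
F(P, g) = 0 (F(P, g) = (g*P + g)*((-5 + 5)/(-2 - 5)) = (P*g + g)*(0/(-7)) = (g + P*g)*(-⅐*0) = (g + P*g)*0 = 0)
F(-7, 1) + 66*(75 - 1*(-3)) = 0 + 66*(75 - 1*(-3)) = 0 + 66*(75 + 3) = 0 + 66*78 = 0 + 5148 = 5148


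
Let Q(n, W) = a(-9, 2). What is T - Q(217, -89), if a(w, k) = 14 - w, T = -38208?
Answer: -38231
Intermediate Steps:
Q(n, W) = 23 (Q(n, W) = 14 - 1*(-9) = 14 + 9 = 23)
T - Q(217, -89) = -38208 - 1*23 = -38208 - 23 = -38231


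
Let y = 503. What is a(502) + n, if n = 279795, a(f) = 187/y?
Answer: 140737072/503 ≈ 2.7980e+5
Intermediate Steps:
a(f) = 187/503
a(502) + n = 187/503 + 279795 = 140737072/503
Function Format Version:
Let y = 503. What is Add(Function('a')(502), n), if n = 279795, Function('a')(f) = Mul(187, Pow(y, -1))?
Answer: Rational(140737072, 503) ≈ 2.7980e+5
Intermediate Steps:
Function('a')(f) = Rational(187, 503) (Function('a')(f) = Mul(187, Pow(503, -1)) = Mul(187, Rational(1, 503)) = Rational(187, 503))
Add(Function('a')(502), n) = Add(Rational(187, 503), 279795) = Rational(140737072, 503)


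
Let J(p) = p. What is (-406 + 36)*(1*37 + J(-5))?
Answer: -11840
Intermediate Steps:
(-406 + 36)*(1*37 + J(-5)) = (-406 + 36)*(1*37 - 5) = -370*(37 - 5) = -370*32 = -11840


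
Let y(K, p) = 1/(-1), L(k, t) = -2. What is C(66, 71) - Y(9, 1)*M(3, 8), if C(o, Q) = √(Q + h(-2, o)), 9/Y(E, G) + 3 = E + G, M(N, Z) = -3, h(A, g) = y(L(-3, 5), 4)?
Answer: 27/7 + √70 ≈ 12.224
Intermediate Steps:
y(K, p) = -1
h(A, g) = -1
Y(E, G) = 9/(-3 + E + G) (Y(E, G) = 9/(-3 + (E + G)) = 9/(-3 + E + G))
C(o, Q) = √(-1 + Q) (C(o, Q) = √(Q - 1) = √(-1 + Q))
C(66, 71) - Y(9, 1)*M(3, 8) = √(-1 + 71) - 9/(-3 + 9 + 1)*(-3) = √70 - 9/7*(-3) = √70 - 9*(⅐)*(-3) = √70 - 9*(-3)/7 = √70 - 1*(-27/7) = √70 + 27/7 = 27/7 + √70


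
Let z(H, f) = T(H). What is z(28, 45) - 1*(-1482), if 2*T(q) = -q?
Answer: 1468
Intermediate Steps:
T(q) = -q/2 (T(q) = (-q)/2 = -q/2)
z(H, f) = -H/2
z(28, 45) - 1*(-1482) = -½*28 - 1*(-1482) = -14 + 1482 = 1468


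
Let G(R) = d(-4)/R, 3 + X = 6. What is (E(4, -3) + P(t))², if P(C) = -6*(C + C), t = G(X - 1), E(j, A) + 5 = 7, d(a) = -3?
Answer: 400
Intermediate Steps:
X = 3 (X = -3 + 6 = 3)
E(j, A) = 2 (E(j, A) = -5 + 7 = 2)
G(R) = -3/R
t = -3/2 (t = -3/(3 - 1) = -3/2 ≈ -1.5000)
P(C) = -12*C
(E(4, -3) + P(t))² = (2 - 12*(-3/2))² = (2 + 18)² = 20² = 400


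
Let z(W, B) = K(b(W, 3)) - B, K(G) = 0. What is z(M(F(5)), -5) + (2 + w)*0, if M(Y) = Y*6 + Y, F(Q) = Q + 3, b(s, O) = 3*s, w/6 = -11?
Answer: 5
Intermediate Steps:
w = -66 (w = 6*(-11) = -66)
F(Q) = 3 + Q
M(Y) = 7*Y (M(Y) = 6*Y + Y = 7*Y)
z(W, B) = -B (z(W, B) = 0 - B = -B)
z(M(F(5)), -5) + (2 + w)*0 = -1*(-5) + (2 - 66)*0 = 5 - 64*0 = 5 + 0 = 5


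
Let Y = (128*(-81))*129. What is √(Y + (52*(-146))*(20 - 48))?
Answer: 4*I*√70306 ≈ 1060.6*I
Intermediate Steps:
Y = -1337472 (Y = -10368*129 = -1337472)
√(Y + (52*(-146))*(20 - 48)) = √(-1337472 + (52*(-146))*(20 - 48)) = √(-1337472 - 7592*(-28)) = √(-1337472 + 212576) = √(-1124896) = 4*I*√70306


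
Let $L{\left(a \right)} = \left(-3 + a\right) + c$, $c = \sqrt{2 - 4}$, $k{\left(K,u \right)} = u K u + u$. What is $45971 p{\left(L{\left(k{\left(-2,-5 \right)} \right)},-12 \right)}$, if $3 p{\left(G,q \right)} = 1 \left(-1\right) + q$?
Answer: $- \frac{597623}{3} \approx -1.9921 \cdot 10^{5}$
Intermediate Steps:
$k{\left(K,u \right)} = u + K u^{2}$ ($k{\left(K,u \right)} = K u u + u = K u^{2} + u = u + K u^{2}$)
$c = i \sqrt{2}$ ($c = \sqrt{-2} = i \sqrt{2} \approx 1.4142 i$)
$L{\left(a \right)} = -3 + a + i \sqrt{2}$ ($L{\left(a \right)} = \left(-3 + a\right) + i \sqrt{2} = -3 + a + i \sqrt{2}$)
$p{\left(G,q \right)} = - \frac{1}{3} + \frac{q}{3}$ ($p{\left(G,q \right)} = \frac{1 \left(-1\right) + q}{3} = \frac{-1 + q}{3} = - \frac{1}{3} + \frac{q}{3}$)
$45971 p{\left(L{\left(k{\left(-2,-5 \right)} \right)},-12 \right)} = 45971 \left(- \frac{1}{3} + \frac{1}{3} \left(-12\right)\right) = 45971 \left(- \frac{1}{3} - 4\right) = 45971 \left(- \frac{13}{3}\right) = - \frac{597623}{3}$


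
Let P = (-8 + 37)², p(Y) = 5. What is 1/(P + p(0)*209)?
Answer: 1/1886 ≈ 0.00053022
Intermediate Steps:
P = 841 (P = 29² = 841)
1/(P + p(0)*209) = 1/(841 + 5*209) = 1/(841 + 1045) = 1/1886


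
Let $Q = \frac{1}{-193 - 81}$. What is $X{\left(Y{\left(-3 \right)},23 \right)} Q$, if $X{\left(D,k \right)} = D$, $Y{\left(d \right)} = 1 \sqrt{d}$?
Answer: $- \frac{i \sqrt{3}}{274} \approx - 0.0063214 i$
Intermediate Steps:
$Y{\left(d \right)} = \sqrt{d}$
$Q = - \frac{1}{274}$ ($Q = \frac{1}{-274} = - \frac{1}{274} \approx -0.0036496$)
$X{\left(Y{\left(-3 \right)},23 \right)} Q = \sqrt{-3} \left(- \frac{1}{274}\right) = i \sqrt{3} \left(- \frac{1}{274}\right) = - \frac{i \sqrt{3}}{274}$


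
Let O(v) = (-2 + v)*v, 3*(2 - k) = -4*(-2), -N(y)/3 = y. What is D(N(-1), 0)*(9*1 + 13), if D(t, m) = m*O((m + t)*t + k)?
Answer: 0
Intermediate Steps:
N(y) = -3*y
k = -⅔ (k = 2 - (-4)*(-2)/3 = 2 - ⅓*8 = 2 - 8/3 = -⅔ ≈ -0.66667)
O(v) = v*(-2 + v)
D(t, m) = m*(-8/3 + t*(m + t))*(-⅔ + t*(m + t)) (D(t, m) = m*(((m + t)*t - ⅔)*(-2 + ((m + t)*t - ⅔))) = m*((t*(m + t) - ⅔)*(-2 + (t*(m + t) - ⅔))) = m*((-⅔ + t*(m + t))*(-2 + (-⅔ + t*(m + t)))) = m*((-⅔ + t*(m + t))*(-8/3 + t*(m + t))) = m*((-8/3 + t*(m + t))*(-⅔ + t*(m + t))) = m*(-8/3 + t*(m + t))*(-⅔ + t*(m + t)))
D(N(-1), 0)*(9*1 + 13) = ((⅑)*0*(-8 + 3*(-3*(-1))² + 3*0*(-3*(-1)))*(-2 + 3*(-3*(-1))² + 3*0*(-3*(-1))))*(9*1 + 13) = ((⅑)*0*(-8 + 3*3² + 3*0*3)*(-2 + 3*3² + 3*0*3))*(9 + 13) = ((⅑)*0*(-8 + 3*9 + 0)*(-2 + 3*9 + 0))*22 = ((⅑)*0*(-8 + 27 + 0)*(-2 + 27 + 0))*22 = ((⅑)*0*19*25)*22 = 0*22 = 0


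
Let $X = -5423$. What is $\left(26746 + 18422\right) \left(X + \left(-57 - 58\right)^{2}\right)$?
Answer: $352400736$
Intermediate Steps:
$\left(26746 + 18422\right) \left(X + \left(-57 - 58\right)^{2}\right) = \left(26746 + 18422\right) \left(-5423 + \left(-57 - 58\right)^{2}\right) = 45168 \left(-5423 + \left(-115\right)^{2}\right) = 45168 \left(-5423 + 13225\right) = 45168 \cdot 7802 = 352400736$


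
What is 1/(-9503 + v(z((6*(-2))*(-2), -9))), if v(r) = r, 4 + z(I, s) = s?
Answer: -1/9516 ≈ -0.00010509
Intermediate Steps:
z(I, s) = -4 + s
1/(-9503 + v(z((6*(-2))*(-2), -9))) = 1/(-9503 + (-4 - 9)) = 1/(-9503 - 13) = 1/(-9516) = -1/9516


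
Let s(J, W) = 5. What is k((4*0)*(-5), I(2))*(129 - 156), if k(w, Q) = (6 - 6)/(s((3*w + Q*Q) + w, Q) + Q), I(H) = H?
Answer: 0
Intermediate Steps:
k(w, Q) = 0 (k(w, Q) = (6 - 6)/(5 + Q) = 0/(5 + Q) = 0)
k((4*0)*(-5), I(2))*(129 - 156) = 0*(129 - 156) = 0*(-27) = 0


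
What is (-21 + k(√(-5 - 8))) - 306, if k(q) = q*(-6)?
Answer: -327 - 6*I*√13 ≈ -327.0 - 21.633*I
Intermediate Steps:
k(q) = -6*q
(-21 + k(√(-5 - 8))) - 306 = (-21 - 6*√(-5 - 8)) - 306 = (-21 - 6*I*√13) - 306 = -327 - 6*I*√13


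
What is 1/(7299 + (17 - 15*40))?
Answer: 1/6716 ≈ 0.00014890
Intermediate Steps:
1/(7299 + (17 - 15*40)) = 1/(7299 + (17 - 600)) = 1/(7299 - 583) = 1/6716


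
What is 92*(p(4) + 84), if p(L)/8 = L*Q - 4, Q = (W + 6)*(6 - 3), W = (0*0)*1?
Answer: 57776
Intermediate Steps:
W = 0 (W = 0*1 = 0)
Q = 18 (Q = (0 + 6)*(6 - 3) = 6*3 = 18)
p(L) = -32 + 144*L (p(L) = 8*(L*18 - 4) = 8*(18*L - 4) = 8*(-4 + 18*L) = -32 + 144*L)
92*(p(4) + 84) = 92*((-32 + 144*4) + 84) = 92*((-32 + 576) + 84) = 92*(544 + 84) = 92*628 = 57776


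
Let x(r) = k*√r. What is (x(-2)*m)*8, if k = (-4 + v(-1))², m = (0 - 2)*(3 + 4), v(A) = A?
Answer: -2800*I*√2 ≈ -3959.8*I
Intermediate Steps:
m = -14 (m = -2*7 = -14)
k = 25 (k = (-4 - 1)² = (-5)² = 25)
x(r) = 25*√r
(x(-2)*m)*8 = ((25*√(-2))*(-14))*8 = ((25*(I*√2))*(-14))*8 = ((25*I*√2)*(-14))*8 = -350*I*√2*8 = -2800*I*√2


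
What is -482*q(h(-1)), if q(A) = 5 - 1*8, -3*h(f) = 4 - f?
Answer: 1446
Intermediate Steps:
h(f) = -4/3 + f/3 (h(f) = -(4 - f)/3 = -4/3 + f/3)
q(A) = -3 (q(A) = 5 - 8 = -3)
-482*q(h(-1)) = -482*(-3) = 1446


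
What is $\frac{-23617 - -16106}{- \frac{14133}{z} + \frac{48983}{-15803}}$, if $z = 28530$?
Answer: $\frac{1128802126830}{540276263} \approx 2089.3$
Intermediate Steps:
$\frac{-23617 - -16106}{- \frac{14133}{z} + \frac{48983}{-15803}} = \frac{-23617 - -16106}{- \frac{14133}{28530} + \frac{48983}{-15803}} = \frac{-23617 + 16106}{\left(-14133\right) \frac{1}{28530} + 48983 \left(- \frac{1}{15803}\right)} = - \frac{7511}{- \frac{4711}{9510} - \frac{48983}{15803}} = - \frac{7511}{- \frac{540276263}{150286530}} = \left(-7511\right) \left(- \frac{150286530}{540276263}\right) = \frac{1128802126830}{540276263}$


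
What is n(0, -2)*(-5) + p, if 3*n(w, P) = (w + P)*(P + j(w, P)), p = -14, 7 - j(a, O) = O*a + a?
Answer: 8/3 ≈ 2.6667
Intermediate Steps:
j(a, O) = 7 - a - O*a (j(a, O) = 7 - (O*a + a) = 7 - (a + O*a) = 7 + (-a - O*a) = 7 - a - O*a)
n(w, P) = (P + w)*(7 + P - w - P*w)/3 (n(w, P) = ((w + P)*(P + (7 - w - P*w)))/3 = ((P + w)*(7 + P - w - P*w))/3 = (P + w)*(7 + P - w - P*w)/3)
n(0, -2)*(-5) + p = ((⅓)*(-2)² - ⅓*(-2)*(-7 + 0 - 2*0) - ⅓*0*(-7 + 0 - 2*0) + (⅓)*(-2)*0)*(-5) - 14 = ((⅓)*4 - ⅓*(-2)*(-7 + 0 + 0) - ⅓*0*(-7 + 0 + 0) + 0)*(-5) - 14 = (4/3 - ⅓*(-2)*(-7) - ⅓*0*(-7) + 0)*(-5) - 14 = (4/3 - 14/3 + 0 + 0)*(-5) - 14 = -10/3*(-5) - 14 = 50/3 - 14 = 8/3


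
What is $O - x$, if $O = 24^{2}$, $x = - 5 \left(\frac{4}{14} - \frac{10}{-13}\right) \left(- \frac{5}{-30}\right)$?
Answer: $\frac{52496}{91} \approx 576.88$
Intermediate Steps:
$x = - \frac{80}{91}$ ($x = - 5 \left(4 \cdot \frac{1}{14} - - \frac{10}{13}\right) \left(\left(-5\right) \left(- \frac{1}{30}\right)\right) = - 5 \left(\frac{2}{7} + \frac{10}{13}\right) \frac{1}{6} = \left(-5\right) \frac{96}{91} \cdot \frac{1}{6} = \left(- \frac{480}{91}\right) \frac{1}{6} = - \frac{80}{91} \approx -0.87912$)
$O = 576$
$O - x = 576 - - \frac{80}{91} = 576 + \frac{80}{91} = \frac{52496}{91}$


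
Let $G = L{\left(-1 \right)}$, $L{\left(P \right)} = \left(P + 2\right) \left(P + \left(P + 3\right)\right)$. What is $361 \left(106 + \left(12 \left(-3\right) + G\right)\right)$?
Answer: $25631$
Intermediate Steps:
$L{\left(P \right)} = \left(2 + P\right) \left(3 + 2 P\right)$ ($L{\left(P \right)} = \left(2 + P\right) \left(P + \left(3 + P\right)\right) = \left(2 + P\right) \left(3 + 2 P\right)$)
$G = 1$ ($G = 6 + 2 \left(-1\right)^{2} + 7 \left(-1\right) = 6 + 2 \cdot 1 - 7 = 6 + 2 - 7 = 1$)
$361 \left(106 + \left(12 \left(-3\right) + G\right)\right) = 361 \left(106 + \left(12 \left(-3\right) + 1\right)\right) = 361 \left(106 + \left(-36 + 1\right)\right) = 361 \left(106 - 35\right) = 361 \cdot 71 = 25631$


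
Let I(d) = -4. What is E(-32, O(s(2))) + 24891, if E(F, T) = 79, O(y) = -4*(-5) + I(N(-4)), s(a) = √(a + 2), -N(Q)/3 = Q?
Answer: 24970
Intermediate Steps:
N(Q) = -3*Q
s(a) = √(2 + a)
O(y) = 16 (O(y) = -4*(-5) - 4 = 20 - 4 = 16)
E(-32, O(s(2))) + 24891 = 79 + 24891 = 24970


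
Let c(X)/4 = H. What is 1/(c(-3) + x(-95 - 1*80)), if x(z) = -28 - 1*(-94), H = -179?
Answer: -1/650 ≈ -0.0015385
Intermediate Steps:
c(X) = -716 (c(X) = 4*(-179) = -716)
x(z) = 66 (x(z) = -28 + 94 = 66)
1/(c(-3) + x(-95 - 1*80)) = 1/(-716 + 66) = 1/(-650) = -1/650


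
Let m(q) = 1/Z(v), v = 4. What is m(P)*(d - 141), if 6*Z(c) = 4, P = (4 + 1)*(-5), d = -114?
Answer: -765/2 ≈ -382.50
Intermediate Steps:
P = -25 (P = 5*(-5) = -25)
Z(c) = ⅔ (Z(c) = (⅙)*4 = ⅔)
m(q) = 3/2 (m(q) = 1/(⅔) = 3/2)
m(P)*(d - 141) = 3*(-114 - 141)/2 = (3/2)*(-255) = -765/2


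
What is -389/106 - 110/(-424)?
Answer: -723/212 ≈ -3.4104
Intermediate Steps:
-389/106 - 110/(-424) = -389*1/106 - 110*(-1/424) = -389/106 + 55/212 = -723/212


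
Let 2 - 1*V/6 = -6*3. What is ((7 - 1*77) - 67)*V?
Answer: -16440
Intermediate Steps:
V = 120 (V = 12 - (-36)*3 = 12 - 6*(-18) = 12 + 108 = 120)
((7 - 1*77) - 67)*V = ((7 - 1*77) - 67)*120 = ((7 - 77) - 67)*120 = (-70 - 67)*120 = -137*120 = -16440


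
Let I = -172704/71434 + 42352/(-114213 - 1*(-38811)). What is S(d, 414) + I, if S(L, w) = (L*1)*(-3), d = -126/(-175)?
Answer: -173012095918/33664165425 ≈ -5.1394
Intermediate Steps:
d = 18/25 (d = -126*(-1/175) = 18/25 ≈ 0.72000)
S(L, w) = -3*L (S(L, w) = L*(-3) = -3*L)
I = -4011899944/1346566617 (I = -172704*1/71434 + 42352/(-114213 + 38811) = -86352/35717 + 42352/(-75402) = -86352/35717 + 42352*(-1/75402) = -86352/35717 - 21176/37701 = -4011899944/1346566617 ≈ -2.9794)
S(d, 414) + I = -3*18/25 - 4011899944/1346566617 = -54/25 - 4011899944/1346566617 = -173012095918/33664165425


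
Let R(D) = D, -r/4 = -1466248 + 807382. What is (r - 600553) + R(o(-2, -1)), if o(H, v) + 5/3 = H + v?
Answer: 6104719/3 ≈ 2.0349e+6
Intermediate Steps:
r = 2635464 (r = -4*(-1466248 + 807382) = -4*(-658866) = 2635464)
o(H, v) = -5/3 + H + v (o(H, v) = -5/3 + (H + v) = -5/3 + H + v)
(r - 600553) + R(o(-2, -1)) = (2635464 - 600553) + (-5/3 - 2 - 1) = 2034911 - 14/3 = 6104719/3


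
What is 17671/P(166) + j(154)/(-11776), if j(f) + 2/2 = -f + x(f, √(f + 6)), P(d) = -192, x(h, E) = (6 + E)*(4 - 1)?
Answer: -3251053/35328 - 3*√10/2944 ≈ -92.028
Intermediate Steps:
x(h, E) = 18 + 3*E (x(h, E) = (6 + E)*3 = 18 + 3*E)
j(f) = 17 - f + 3*√(6 + f) (j(f) = -1 + (-f + (18 + 3*√(f + 6))) = -1 + (-f + (18 + 3*√(6 + f))) = -1 + (18 - f + 3*√(6 + f)) = 17 - f + 3*√(6 + f))
17671/P(166) + j(154)/(-11776) = 17671/(-192) + (17 - 1*154 + 3*√(6 + 154))/(-11776) = 17671*(-1/192) + (17 - 154 + 3*√160)*(-1/11776) = -17671/192 + (17 - 154 + 3*(4*√10))*(-1/11776) = -17671/192 + (17 - 154 + 12*√10)*(-1/11776) = -17671/192 + (-137 + 12*√10)*(-1/11776) = -17671/192 + (137/11776 - 3*√10/2944) = -3251053/35328 - 3*√10/2944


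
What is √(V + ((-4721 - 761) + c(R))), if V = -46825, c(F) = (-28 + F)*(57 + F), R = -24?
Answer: I*√54023 ≈ 232.43*I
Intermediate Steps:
√(V + ((-4721 - 761) + c(R))) = √(-46825 + ((-4721 - 761) + (-1596 + (-24)² + 29*(-24)))) = √(-46825 + (-5482 + (-1596 + 576 - 696))) = √(-46825 + (-5482 - 1716)) = √(-46825 - 7198) = √(-54023) = I*√54023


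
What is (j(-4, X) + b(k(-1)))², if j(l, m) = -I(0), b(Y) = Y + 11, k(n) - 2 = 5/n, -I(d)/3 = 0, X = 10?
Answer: 64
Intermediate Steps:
I(d) = 0 (I(d) = -3*0 = 0)
k(n) = 2 + 5/n
b(Y) = 11 + Y
j(l, m) = 0 (j(l, m) = -1*0 = 0)
(j(-4, X) + b(k(-1)))² = (0 + (11 + (2 + 5/(-1))))² = (0 + (11 + (2 + 5*(-1))))² = (0 + (11 + (2 - 5)))² = (0 + (11 - 3))² = (0 + 8)² = 8² = 64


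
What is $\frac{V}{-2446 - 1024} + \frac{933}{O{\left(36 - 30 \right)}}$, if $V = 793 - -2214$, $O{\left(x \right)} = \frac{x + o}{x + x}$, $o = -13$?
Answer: $- \frac{38871169}{24290} \approx -1600.3$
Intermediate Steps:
$O{\left(x \right)} = \frac{-13 + x}{2 x}$ ($O{\left(x \right)} = \frac{x - 13}{x + x} = \frac{-13 + x}{2 x}$)
$V = 3007$ ($V = 793 + 2214 = 3007$)
$\frac{V}{-2446 - 1024} + \frac{933}{O{\left(36 - 30 \right)}} = \frac{3007}{-2446 - 1024} + \frac{933}{\frac{1}{2} \frac{1}{36 - 30} \left(-13 + \left(36 - 30\right)\right)} = \frac{3007}{-3470} + \frac{933}{\frac{1}{2} \cdot \frac{1}{6} \left(-13 + 6\right)} = 3007 \left(- \frac{1}{3470}\right) + \frac{933}{\frac{1}{2} \cdot \frac{1}{6} \left(-7\right)} = - \frac{3007}{3470} + \frac{933}{- \frac{7}{12}} = - \frac{3007}{3470} + 933 \left(- \frac{12}{7}\right) = - \frac{3007}{3470} - \frac{11196}{7} = - \frac{38871169}{24290}$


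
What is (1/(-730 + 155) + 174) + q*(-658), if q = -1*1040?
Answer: 393584049/575 ≈ 6.8449e+5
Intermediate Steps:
q = -1040
(1/(-730 + 155) + 174) + q*(-658) = (1/(-730 + 155) + 174) - 1040*(-658) = (1/(-575) + 174) + 684320 = (-1/575 + 174) + 684320 = 100049/575 + 684320 = 393584049/575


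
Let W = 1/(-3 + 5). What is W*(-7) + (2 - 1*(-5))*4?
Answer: 49/2 ≈ 24.500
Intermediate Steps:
W = ½ (W = 1/2 = ½ ≈ 0.50000)
W*(-7) + (2 - 1*(-5))*4 = (½)*(-7) + (2 - 1*(-5))*4 = -7/2 + (2 + 5)*4 = -7/2 + 7*4 = -7/2 + 28 = 49/2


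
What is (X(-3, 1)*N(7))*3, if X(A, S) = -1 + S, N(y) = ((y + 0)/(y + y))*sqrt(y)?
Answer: 0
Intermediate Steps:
N(y) = sqrt(y)/2 (N(y) = (y/((2*y)))*sqrt(y) = (y*(1/(2*y)))*sqrt(y) = sqrt(y)/2)
(X(-3, 1)*N(7))*3 = ((-1 + 1)*(sqrt(7)/2))*3 = (0*(sqrt(7)/2))*3 = 0*3 = 0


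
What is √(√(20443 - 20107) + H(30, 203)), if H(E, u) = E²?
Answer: 2*√(225 + √21) ≈ 30.304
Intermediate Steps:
√(√(20443 - 20107) + H(30, 203)) = √(√(20443 - 20107) + 30²) = √(√336 + 900) = √(4*√21 + 900) = √(900 + 4*√21)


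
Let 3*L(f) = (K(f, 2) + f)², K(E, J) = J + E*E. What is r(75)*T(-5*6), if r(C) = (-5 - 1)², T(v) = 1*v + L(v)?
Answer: 9123528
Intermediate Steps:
K(E, J) = J + E²
L(f) = (2 + f + f²)²/3 (L(f) = ((2 + f²) + f)²/3 = (2 + f + f²)²/3)
T(v) = v + (2 + v + v²)²/3 (T(v) = 1*v + (2 + v + v²)²/3 = v + (2 + v + v²)²/3)
r(C) = 36 (r(C) = (-6)² = 36)
r(75)*T(-5*6) = 36*(-5*6 + (2 - 5*6 + (-5*6)²)²/3) = 36*(-30 + (2 - 30 + (-30)²)²/3) = 36*(-30 + (2 - 30 + 900)²/3) = 36*(-30 + (⅓)*872²) = 36*(-30 + (⅓)*760384) = 36*(-30 + 760384/3) = 36*(760294/3) = 9123528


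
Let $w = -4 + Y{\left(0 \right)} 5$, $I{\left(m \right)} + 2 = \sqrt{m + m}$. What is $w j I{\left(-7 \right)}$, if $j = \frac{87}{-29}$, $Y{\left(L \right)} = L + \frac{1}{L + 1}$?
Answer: $6 - 3 i \sqrt{14} \approx 6.0 - 11.225 i$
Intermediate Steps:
$Y{\left(L \right)} = L + \frac{1}{1 + L}$
$I{\left(m \right)} = -2 + \sqrt{2} \sqrt{m}$ ($I{\left(m \right)} = -2 + \sqrt{m + m} = -2 + \sqrt{2 m} = -2 + \sqrt{2} \sqrt{m}$)
$j = -3$ ($j = 87 \left(- \frac{1}{29}\right) = -3$)
$w = 1$ ($w = -4 + \frac{1 + 0 + 0^{2}}{1 + 0} \cdot 5 = -4 + \frac{1 + 0 + 0}{1} \cdot 5 = -4 + 1 \cdot 1 \cdot 5 = -4 + 1 \cdot 5 = -4 + 5 = 1$)
$w j I{\left(-7 \right)} = 1 \left(-3\right) \left(-2 + \sqrt{2} \sqrt{-7}\right) = - 3 \left(-2 + \sqrt{2} i \sqrt{7}\right) = - 3 \left(-2 + i \sqrt{14}\right) = 6 - 3 i \sqrt{14}$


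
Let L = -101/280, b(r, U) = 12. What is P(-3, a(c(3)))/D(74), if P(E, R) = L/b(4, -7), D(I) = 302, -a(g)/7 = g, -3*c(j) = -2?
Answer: -101/1014720 ≈ -9.9535e-5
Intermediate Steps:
c(j) = 2/3 (c(j) = -1/3*(-2) = 2/3)
L = -101/280 (L = -101*1/280 = -101/280 ≈ -0.36071)
a(g) = -7*g
P(E, R) = -101/3360 (P(E, R) = -101/280/12 = -101/280*1/12 = -101/3360)
P(-3, a(c(3)))/D(74) = -101/3360/302 = -101/3360*1/302 = -101/1014720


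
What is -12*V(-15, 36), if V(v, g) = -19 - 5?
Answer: 288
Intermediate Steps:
V(v, g) = -24
-12*V(-15, 36) = -12*(-24) = 288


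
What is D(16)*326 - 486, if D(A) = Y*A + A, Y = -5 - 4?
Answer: -42214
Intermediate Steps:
Y = -9
D(A) = -8*A (D(A) = -9*A + A = -8*A)
D(16)*326 - 486 = -8*16*326 - 486 = -128*326 - 486 = -41728 - 486 = -42214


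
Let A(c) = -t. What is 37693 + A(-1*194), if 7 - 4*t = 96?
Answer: 150861/4 ≈ 37715.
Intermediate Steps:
t = -89/4 (t = 7/4 - 1/4*96 = 7/4 - 24 = -89/4 ≈ -22.250)
A(c) = 89/4 (A(c) = -1*(-89/4) = 89/4)
37693 + A(-1*194) = 37693 + 89/4 = 150861/4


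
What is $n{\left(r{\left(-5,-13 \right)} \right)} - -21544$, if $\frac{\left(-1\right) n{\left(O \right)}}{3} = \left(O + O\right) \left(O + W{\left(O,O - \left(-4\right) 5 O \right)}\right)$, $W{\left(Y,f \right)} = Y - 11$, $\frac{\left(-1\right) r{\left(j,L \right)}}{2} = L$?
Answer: $15148$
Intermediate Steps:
$r{\left(j,L \right)} = - 2 L$
$W{\left(Y,f \right)} = -11 + Y$
$n{\left(O \right)} = - 6 O \left(-11 + 2 O\right)$ ($n{\left(O \right)} = - 3 \left(O + O\right) \left(O + \left(-11 + O\right)\right) = - 3 \cdot 2 O \left(-11 + 2 O\right) = - 6 O \left(-11 + 2 O\right)$)
$n{\left(r{\left(-5,-13 \right)} \right)} - -21544 = 6 \left(\left(-2\right) \left(-13\right)\right) \left(11 - 2 \left(\left(-2\right) \left(-13\right)\right)\right) - -21544 = 6 \cdot 26 \left(11 - 52\right) + 21544 = 6 \cdot 26 \left(-41\right) + 21544 = -6396 + 21544 = 15148$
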